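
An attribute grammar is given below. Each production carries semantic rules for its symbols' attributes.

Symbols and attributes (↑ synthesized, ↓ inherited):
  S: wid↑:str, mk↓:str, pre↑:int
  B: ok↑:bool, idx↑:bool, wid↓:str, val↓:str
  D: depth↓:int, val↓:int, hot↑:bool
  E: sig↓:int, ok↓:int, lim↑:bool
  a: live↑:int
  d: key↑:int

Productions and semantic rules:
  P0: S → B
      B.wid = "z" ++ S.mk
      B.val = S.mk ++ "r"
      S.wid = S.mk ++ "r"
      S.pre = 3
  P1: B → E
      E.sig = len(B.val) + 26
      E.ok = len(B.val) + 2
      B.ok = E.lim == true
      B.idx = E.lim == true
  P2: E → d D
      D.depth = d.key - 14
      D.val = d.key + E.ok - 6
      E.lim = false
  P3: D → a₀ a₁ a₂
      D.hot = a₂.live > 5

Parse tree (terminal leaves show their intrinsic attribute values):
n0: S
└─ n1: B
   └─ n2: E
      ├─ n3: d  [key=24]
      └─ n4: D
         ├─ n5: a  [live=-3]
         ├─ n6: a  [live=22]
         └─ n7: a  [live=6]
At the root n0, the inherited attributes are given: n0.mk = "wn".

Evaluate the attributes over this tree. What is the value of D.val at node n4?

23

1. n0.mk = "wn"  [given at root]
2. n1.wid = "zwn"  ["z" ++ S.mk]
3. n1.val = "wnr"  [S.mk ++ "r"]
4. n2.sig = 29  [len(B.val) + 26]
5. n2.ok = 5  [len(B.val) + 2]
6. n3.key = 24  [terminal]
7. n4.depth = 10  [d.key - 14]
8. n4.val = 23  [d.key + E.ok - 6]
9. n5.live = -3  [terminal]
10. n6.live = 22  [terminal]
11. n7.live = 6  [terminal]
12. n4.hot = true  [a₂.live > 5]
13. n2.lim = false  [false]
14. n1.ok = false  [E.lim == true]
15. n1.idx = false  [E.lim == true]
16. n0.wid = "wnr"  [S.mk ++ "r"]
17. n0.pre = 3  [3]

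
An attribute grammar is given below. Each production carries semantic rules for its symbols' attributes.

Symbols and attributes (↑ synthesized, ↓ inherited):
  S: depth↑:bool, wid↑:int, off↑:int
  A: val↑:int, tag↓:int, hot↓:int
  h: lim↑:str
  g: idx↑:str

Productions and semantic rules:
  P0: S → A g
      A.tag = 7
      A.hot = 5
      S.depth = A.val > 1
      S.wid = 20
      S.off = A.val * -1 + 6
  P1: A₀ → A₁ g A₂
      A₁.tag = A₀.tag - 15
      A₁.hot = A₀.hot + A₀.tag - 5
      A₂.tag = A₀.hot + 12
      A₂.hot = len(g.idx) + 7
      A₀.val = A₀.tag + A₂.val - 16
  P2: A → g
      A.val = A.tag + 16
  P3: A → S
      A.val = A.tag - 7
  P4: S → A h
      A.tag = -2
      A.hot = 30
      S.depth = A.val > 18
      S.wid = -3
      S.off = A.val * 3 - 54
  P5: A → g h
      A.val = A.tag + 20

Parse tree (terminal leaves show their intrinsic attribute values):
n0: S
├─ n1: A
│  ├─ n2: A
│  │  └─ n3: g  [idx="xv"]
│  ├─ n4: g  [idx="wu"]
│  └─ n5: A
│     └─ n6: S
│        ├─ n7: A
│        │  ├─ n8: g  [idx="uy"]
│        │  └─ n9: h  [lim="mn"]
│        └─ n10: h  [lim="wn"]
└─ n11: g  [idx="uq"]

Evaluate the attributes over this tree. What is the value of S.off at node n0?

1. n1.tag = 7  [7]
2. n1.hot = 5  [5]
3. n2.tag = -8  [A₀.tag - 15]
4. n2.hot = 7  [A₀.hot + A₀.tag - 5]
5. n3.idx = "xv"  [terminal]
6. n2.val = 8  [A.tag + 16]
7. n4.idx = "wu"  [terminal]
8. n5.tag = 17  [A₀.hot + 12]
9. n5.hot = 9  [len(g.idx) + 7]
10. n7.tag = -2  [-2]
11. n7.hot = 30  [30]
12. n8.idx = "uy"  [terminal]
13. n9.lim = "mn"  [terminal]
14. n7.val = 18  [A.tag + 20]
15. n10.lim = "wn"  [terminal]
16. n6.depth = false  [A.val > 18]
17. n6.wid = -3  [-3]
18. n6.off = 0  [A.val * 3 - 54]
19. n5.val = 10  [A.tag - 7]
20. n1.val = 1  [A₀.tag + A₂.val - 16]
21. n11.idx = "uq"  [terminal]
22. n0.depth = false  [A.val > 1]
23. n0.wid = 20  [20]
24. n0.off = 5  [A.val * -1 + 6]

5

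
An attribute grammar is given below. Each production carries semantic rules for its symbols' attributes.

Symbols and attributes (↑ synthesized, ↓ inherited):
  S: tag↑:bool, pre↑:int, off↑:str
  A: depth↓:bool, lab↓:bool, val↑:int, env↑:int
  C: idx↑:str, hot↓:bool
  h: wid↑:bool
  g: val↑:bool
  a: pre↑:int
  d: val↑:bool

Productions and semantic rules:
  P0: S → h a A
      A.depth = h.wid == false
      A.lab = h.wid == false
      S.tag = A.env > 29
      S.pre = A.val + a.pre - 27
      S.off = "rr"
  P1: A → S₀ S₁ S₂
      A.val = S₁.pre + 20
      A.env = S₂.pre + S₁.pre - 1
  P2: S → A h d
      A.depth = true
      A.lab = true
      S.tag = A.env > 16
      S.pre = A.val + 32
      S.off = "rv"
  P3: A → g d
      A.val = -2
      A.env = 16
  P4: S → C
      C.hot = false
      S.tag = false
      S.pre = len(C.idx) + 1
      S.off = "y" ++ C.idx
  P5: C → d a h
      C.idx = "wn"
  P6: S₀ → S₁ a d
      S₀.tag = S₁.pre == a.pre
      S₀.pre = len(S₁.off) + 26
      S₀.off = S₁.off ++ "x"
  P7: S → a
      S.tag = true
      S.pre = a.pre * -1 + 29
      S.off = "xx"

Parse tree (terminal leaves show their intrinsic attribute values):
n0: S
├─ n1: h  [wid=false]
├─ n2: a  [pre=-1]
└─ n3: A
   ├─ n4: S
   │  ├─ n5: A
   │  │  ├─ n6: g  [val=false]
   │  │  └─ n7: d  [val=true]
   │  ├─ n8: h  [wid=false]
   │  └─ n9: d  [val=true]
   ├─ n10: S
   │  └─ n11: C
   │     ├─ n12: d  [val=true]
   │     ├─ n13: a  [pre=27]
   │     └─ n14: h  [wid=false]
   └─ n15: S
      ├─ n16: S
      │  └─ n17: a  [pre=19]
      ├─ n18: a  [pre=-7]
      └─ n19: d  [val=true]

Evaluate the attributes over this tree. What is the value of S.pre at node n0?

1. n1.wid = false  [terminal]
2. n2.pre = -1  [terminal]
3. n3.depth = true  [h.wid == false]
4. n3.lab = true  [h.wid == false]
5. n5.depth = true  [true]
6. n5.lab = true  [true]
7. n6.val = false  [terminal]
8. n7.val = true  [terminal]
9. n5.val = -2  [-2]
10. n5.env = 16  [16]
11. n8.wid = false  [terminal]
12. n9.val = true  [terminal]
13. n4.tag = false  [A.env > 16]
14. n4.pre = 30  [A.val + 32]
15. n4.off = "rv"  ["rv"]
16. n11.hot = false  [false]
17. n12.val = true  [terminal]
18. n13.pre = 27  [terminal]
19. n14.wid = false  [terminal]
20. n11.idx = "wn"  ["wn"]
21. n10.tag = false  [false]
22. n10.pre = 3  [len(C.idx) + 1]
23. n10.off = "ywn"  ["y" ++ C.idx]
24. n17.pre = 19  [terminal]
25. n16.tag = true  [true]
26. n16.pre = 10  [a.pre * -1 + 29]
27. n16.off = "xx"  ["xx"]
28. n18.pre = -7  [terminal]
29. n19.val = true  [terminal]
30. n15.tag = false  [S₁.pre == a.pre]
31. n15.pre = 28  [len(S₁.off) + 26]
32. n15.off = "xxx"  [S₁.off ++ "x"]
33. n3.val = 23  [S₁.pre + 20]
34. n3.env = 30  [S₂.pre + S₁.pre - 1]
35. n0.tag = true  [A.env > 29]
36. n0.pre = -5  [A.val + a.pre - 27]
37. n0.off = "rr"  ["rr"]

-5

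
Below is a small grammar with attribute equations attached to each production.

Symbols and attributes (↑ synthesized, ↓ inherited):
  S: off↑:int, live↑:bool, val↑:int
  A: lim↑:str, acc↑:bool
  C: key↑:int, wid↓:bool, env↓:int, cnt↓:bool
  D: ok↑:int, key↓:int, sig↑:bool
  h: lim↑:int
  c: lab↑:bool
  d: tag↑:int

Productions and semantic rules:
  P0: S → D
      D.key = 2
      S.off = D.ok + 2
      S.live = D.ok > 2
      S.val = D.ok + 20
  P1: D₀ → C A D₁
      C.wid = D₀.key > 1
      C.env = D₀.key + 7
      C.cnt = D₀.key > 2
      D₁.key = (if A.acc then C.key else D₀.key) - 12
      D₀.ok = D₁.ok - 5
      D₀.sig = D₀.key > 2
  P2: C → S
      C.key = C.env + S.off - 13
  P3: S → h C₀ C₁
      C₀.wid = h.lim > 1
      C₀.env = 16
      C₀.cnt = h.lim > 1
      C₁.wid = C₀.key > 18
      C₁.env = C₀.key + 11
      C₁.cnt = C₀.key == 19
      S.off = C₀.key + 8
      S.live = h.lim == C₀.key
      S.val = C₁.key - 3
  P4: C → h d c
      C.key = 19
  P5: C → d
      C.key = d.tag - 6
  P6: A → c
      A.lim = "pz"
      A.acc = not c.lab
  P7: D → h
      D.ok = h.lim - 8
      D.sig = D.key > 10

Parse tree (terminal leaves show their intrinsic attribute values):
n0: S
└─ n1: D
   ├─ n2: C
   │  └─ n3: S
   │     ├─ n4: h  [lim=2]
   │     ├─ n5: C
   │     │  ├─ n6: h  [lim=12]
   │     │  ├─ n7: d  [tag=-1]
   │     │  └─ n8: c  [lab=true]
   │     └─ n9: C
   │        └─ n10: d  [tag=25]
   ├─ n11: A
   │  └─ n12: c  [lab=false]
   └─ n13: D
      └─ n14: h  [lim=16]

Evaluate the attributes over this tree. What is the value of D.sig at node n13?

true

1. n1.key = 2  [2]
2. n2.wid = true  [D₀.key > 1]
3. n2.env = 9  [D₀.key + 7]
4. n2.cnt = false  [D₀.key > 2]
5. n4.lim = 2  [terminal]
6. n5.wid = true  [h.lim > 1]
7. n5.env = 16  [16]
8. n5.cnt = true  [h.lim > 1]
9. n6.lim = 12  [terminal]
10. n7.tag = -1  [terminal]
11. n8.lab = true  [terminal]
12. n5.key = 19  [19]
13. n9.wid = true  [C₀.key > 18]
14. n9.env = 30  [C₀.key + 11]
15. n9.cnt = true  [C₀.key == 19]
16. n10.tag = 25  [terminal]
17. n9.key = 19  [d.tag - 6]
18. n3.off = 27  [C₀.key + 8]
19. n3.live = false  [h.lim == C₀.key]
20. n3.val = 16  [C₁.key - 3]
21. n2.key = 23  [C.env + S.off - 13]
22. n12.lab = false  [terminal]
23. n11.lim = "pz"  ["pz"]
24. n11.acc = true  [not c.lab]
25. n13.key = 11  [(if A.acc then C.key else D₀.key) - 12]
26. n14.lim = 16  [terminal]
27. n13.ok = 8  [h.lim - 8]
28. n13.sig = true  [D.key > 10]
29. n1.ok = 3  [D₁.ok - 5]
30. n1.sig = false  [D₀.key > 2]
31. n0.off = 5  [D.ok + 2]
32. n0.live = true  [D.ok > 2]
33. n0.val = 23  [D.ok + 20]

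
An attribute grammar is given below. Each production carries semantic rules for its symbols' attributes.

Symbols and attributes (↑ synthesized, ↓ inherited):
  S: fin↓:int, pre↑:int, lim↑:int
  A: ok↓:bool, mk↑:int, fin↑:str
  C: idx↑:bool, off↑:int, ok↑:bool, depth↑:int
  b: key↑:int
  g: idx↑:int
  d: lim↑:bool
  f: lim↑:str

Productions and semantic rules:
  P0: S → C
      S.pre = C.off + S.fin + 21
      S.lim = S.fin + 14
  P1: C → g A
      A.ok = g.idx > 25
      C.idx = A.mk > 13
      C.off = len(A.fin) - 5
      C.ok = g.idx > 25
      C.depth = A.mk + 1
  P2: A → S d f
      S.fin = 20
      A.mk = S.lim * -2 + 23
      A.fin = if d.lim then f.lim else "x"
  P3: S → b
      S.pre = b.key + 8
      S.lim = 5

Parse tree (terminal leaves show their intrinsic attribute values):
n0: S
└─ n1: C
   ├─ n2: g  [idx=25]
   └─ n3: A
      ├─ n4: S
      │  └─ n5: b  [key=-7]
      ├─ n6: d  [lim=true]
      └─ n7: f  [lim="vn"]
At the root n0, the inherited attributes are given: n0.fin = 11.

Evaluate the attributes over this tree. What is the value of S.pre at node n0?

1. n0.fin = 11  [given at root]
2. n2.idx = 25  [terminal]
3. n3.ok = false  [g.idx > 25]
4. n4.fin = 20  [20]
5. n5.key = -7  [terminal]
6. n4.pre = 1  [b.key + 8]
7. n4.lim = 5  [5]
8. n6.lim = true  [terminal]
9. n7.lim = "vn"  [terminal]
10. n3.mk = 13  [S.lim * -2 + 23]
11. n3.fin = "vn"  [if d.lim then f.lim else "x"]
12. n1.idx = false  [A.mk > 13]
13. n1.off = -3  [len(A.fin) - 5]
14. n1.ok = false  [g.idx > 25]
15. n1.depth = 14  [A.mk + 1]
16. n0.pre = 29  [C.off + S.fin + 21]
17. n0.lim = 25  [S.fin + 14]

29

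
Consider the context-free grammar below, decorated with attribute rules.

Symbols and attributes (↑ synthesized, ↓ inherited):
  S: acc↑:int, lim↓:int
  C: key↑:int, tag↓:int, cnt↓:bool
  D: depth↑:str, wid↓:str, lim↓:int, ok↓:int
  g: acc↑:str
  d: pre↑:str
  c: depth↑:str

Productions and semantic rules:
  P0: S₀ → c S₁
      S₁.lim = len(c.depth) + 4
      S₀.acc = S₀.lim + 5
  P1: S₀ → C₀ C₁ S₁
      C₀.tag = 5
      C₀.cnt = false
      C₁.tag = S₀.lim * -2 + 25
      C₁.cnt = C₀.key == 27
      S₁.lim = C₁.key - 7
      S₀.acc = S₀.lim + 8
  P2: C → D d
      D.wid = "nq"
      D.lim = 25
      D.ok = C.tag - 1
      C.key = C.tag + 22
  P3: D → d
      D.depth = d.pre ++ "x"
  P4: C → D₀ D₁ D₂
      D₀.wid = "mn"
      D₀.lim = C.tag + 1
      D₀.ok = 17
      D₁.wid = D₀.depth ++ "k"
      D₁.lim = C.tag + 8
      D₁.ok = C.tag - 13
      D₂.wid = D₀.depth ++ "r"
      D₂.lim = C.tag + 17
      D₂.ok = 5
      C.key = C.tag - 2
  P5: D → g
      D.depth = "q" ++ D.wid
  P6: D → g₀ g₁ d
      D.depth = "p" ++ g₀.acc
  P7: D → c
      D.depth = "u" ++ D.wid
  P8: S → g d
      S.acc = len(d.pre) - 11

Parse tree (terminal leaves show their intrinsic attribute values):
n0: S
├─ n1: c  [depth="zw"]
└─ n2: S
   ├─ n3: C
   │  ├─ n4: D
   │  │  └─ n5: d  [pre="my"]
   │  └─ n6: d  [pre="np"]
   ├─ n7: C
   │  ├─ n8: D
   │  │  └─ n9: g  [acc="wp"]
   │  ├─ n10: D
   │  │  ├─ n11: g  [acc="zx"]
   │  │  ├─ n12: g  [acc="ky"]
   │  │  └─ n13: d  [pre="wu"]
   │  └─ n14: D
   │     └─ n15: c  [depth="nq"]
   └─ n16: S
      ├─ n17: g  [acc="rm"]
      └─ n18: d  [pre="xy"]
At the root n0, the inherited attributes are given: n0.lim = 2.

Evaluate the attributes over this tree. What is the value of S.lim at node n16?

1. n0.lim = 2  [given at root]
2. n1.depth = "zw"  [terminal]
3. n2.lim = 6  [len(c.depth) + 4]
4. n3.tag = 5  [5]
5. n3.cnt = false  [false]
6. n4.wid = "nq"  ["nq"]
7. n4.lim = 25  [25]
8. n4.ok = 4  [C.tag - 1]
9. n5.pre = "my"  [terminal]
10. n4.depth = "myx"  [d.pre ++ "x"]
11. n6.pre = "np"  [terminal]
12. n3.key = 27  [C.tag + 22]
13. n7.tag = 13  [S₀.lim * -2 + 25]
14. n7.cnt = true  [C₀.key == 27]
15. n8.wid = "mn"  ["mn"]
16. n8.lim = 14  [C.tag + 1]
17. n8.ok = 17  [17]
18. n9.acc = "wp"  [terminal]
19. n8.depth = "qmn"  ["q" ++ D.wid]
20. n10.wid = "qmnk"  [D₀.depth ++ "k"]
21. n10.lim = 21  [C.tag + 8]
22. n10.ok = 0  [C.tag - 13]
23. n11.acc = "zx"  [terminal]
24. n12.acc = "ky"  [terminal]
25. n13.pre = "wu"  [terminal]
26. n10.depth = "pzx"  ["p" ++ g₀.acc]
27. n14.wid = "qmnr"  [D₀.depth ++ "r"]
28. n14.lim = 30  [C.tag + 17]
29. n14.ok = 5  [5]
30. n15.depth = "nq"  [terminal]
31. n14.depth = "uqmnr"  ["u" ++ D.wid]
32. n7.key = 11  [C.tag - 2]
33. n16.lim = 4  [C₁.key - 7]
34. n17.acc = "rm"  [terminal]
35. n18.pre = "xy"  [terminal]
36. n16.acc = -9  [len(d.pre) - 11]
37. n2.acc = 14  [S₀.lim + 8]
38. n0.acc = 7  [S₀.lim + 5]

4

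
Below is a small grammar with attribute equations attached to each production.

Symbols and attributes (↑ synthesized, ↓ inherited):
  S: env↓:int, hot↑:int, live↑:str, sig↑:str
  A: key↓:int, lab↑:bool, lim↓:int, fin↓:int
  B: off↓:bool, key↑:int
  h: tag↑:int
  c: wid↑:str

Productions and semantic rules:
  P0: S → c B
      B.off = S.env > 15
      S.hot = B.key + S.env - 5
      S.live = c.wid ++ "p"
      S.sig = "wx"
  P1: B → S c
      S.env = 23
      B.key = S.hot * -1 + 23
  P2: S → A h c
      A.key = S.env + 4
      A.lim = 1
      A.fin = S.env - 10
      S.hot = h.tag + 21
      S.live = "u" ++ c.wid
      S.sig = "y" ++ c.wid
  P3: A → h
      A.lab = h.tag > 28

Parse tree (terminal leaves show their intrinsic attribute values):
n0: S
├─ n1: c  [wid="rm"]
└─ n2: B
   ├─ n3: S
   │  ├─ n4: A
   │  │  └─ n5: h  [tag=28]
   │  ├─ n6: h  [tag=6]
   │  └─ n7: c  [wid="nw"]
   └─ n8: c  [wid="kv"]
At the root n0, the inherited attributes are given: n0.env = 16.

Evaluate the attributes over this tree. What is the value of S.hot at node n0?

1. n0.env = 16  [given at root]
2. n1.wid = "rm"  [terminal]
3. n2.off = true  [S.env > 15]
4. n3.env = 23  [23]
5. n4.key = 27  [S.env + 4]
6. n4.lim = 1  [1]
7. n4.fin = 13  [S.env - 10]
8. n5.tag = 28  [terminal]
9. n4.lab = false  [h.tag > 28]
10. n6.tag = 6  [terminal]
11. n7.wid = "nw"  [terminal]
12. n3.hot = 27  [h.tag + 21]
13. n3.live = "unw"  ["u" ++ c.wid]
14. n3.sig = "ynw"  ["y" ++ c.wid]
15. n8.wid = "kv"  [terminal]
16. n2.key = -4  [S.hot * -1 + 23]
17. n0.hot = 7  [B.key + S.env - 5]
18. n0.live = "rmp"  [c.wid ++ "p"]
19. n0.sig = "wx"  ["wx"]

7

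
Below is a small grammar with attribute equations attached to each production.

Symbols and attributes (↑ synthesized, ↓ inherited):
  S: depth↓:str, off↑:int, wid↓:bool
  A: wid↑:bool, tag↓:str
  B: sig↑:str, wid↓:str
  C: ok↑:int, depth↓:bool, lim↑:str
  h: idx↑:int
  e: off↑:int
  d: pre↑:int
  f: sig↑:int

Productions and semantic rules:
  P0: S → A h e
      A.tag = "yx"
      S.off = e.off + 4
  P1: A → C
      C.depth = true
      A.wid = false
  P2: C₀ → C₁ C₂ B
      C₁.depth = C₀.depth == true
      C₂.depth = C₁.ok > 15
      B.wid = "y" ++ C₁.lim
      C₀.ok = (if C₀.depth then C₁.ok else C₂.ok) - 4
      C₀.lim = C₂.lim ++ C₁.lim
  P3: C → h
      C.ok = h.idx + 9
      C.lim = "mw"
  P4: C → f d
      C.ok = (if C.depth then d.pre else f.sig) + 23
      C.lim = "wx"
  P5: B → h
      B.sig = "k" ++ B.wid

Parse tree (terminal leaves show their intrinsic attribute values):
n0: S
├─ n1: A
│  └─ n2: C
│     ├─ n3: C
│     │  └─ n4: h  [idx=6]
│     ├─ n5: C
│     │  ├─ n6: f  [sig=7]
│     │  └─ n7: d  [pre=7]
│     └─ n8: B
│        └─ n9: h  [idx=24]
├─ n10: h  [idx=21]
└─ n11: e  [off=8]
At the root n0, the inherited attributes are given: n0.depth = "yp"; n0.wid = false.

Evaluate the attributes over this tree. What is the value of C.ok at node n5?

1. n0.depth = "yp"  [given at root]
2. n0.wid = false  [given at root]
3. n1.tag = "yx"  ["yx"]
4. n2.depth = true  [true]
5. n3.depth = true  [C₀.depth == true]
6. n4.idx = 6  [terminal]
7. n3.ok = 15  [h.idx + 9]
8. n3.lim = "mw"  ["mw"]
9. n5.depth = false  [C₁.ok > 15]
10. n6.sig = 7  [terminal]
11. n7.pre = 7  [terminal]
12. n5.ok = 30  [(if C.depth then d.pre else f.sig) + 23]
13. n5.lim = "wx"  ["wx"]
14. n8.wid = "ymw"  ["y" ++ C₁.lim]
15. n9.idx = 24  [terminal]
16. n8.sig = "kymw"  ["k" ++ B.wid]
17. n2.ok = 11  [(if C₀.depth then C₁.ok else C₂.ok) - 4]
18. n2.lim = "wxmw"  [C₂.lim ++ C₁.lim]
19. n1.wid = false  [false]
20. n10.idx = 21  [terminal]
21. n11.off = 8  [terminal]
22. n0.off = 12  [e.off + 4]

30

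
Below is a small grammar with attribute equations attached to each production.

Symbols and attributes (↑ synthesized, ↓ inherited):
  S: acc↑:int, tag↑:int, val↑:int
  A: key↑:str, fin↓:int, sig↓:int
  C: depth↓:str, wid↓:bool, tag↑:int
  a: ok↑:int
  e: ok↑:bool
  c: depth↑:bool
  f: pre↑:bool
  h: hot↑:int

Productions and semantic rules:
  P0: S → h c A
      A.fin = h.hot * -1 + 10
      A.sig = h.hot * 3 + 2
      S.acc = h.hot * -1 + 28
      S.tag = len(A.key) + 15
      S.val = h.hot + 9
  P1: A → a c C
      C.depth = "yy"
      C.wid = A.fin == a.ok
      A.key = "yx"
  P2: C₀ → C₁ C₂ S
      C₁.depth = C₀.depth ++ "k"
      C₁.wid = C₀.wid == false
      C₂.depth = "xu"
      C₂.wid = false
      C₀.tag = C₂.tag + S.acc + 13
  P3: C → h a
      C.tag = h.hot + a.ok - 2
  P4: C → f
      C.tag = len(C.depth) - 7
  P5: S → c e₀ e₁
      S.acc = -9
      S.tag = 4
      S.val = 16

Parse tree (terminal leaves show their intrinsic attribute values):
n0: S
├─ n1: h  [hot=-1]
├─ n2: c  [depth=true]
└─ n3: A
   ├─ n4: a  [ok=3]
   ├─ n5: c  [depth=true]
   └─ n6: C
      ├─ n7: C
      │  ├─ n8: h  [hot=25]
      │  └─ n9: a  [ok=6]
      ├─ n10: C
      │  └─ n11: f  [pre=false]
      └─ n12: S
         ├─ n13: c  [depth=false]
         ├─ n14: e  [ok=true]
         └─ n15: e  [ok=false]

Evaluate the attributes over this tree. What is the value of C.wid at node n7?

true

1. n1.hot = -1  [terminal]
2. n2.depth = true  [terminal]
3. n3.fin = 11  [h.hot * -1 + 10]
4. n3.sig = -1  [h.hot * 3 + 2]
5. n4.ok = 3  [terminal]
6. n5.depth = true  [terminal]
7. n6.depth = "yy"  ["yy"]
8. n6.wid = false  [A.fin == a.ok]
9. n7.depth = "yyk"  [C₀.depth ++ "k"]
10. n7.wid = true  [C₀.wid == false]
11. n8.hot = 25  [terminal]
12. n9.ok = 6  [terminal]
13. n7.tag = 29  [h.hot + a.ok - 2]
14. n10.depth = "xu"  ["xu"]
15. n10.wid = false  [false]
16. n11.pre = false  [terminal]
17. n10.tag = -5  [len(C.depth) - 7]
18. n13.depth = false  [terminal]
19. n14.ok = true  [terminal]
20. n15.ok = false  [terminal]
21. n12.acc = -9  [-9]
22. n12.tag = 4  [4]
23. n12.val = 16  [16]
24. n6.tag = -1  [C₂.tag + S.acc + 13]
25. n3.key = "yx"  ["yx"]
26. n0.acc = 29  [h.hot * -1 + 28]
27. n0.tag = 17  [len(A.key) + 15]
28. n0.val = 8  [h.hot + 9]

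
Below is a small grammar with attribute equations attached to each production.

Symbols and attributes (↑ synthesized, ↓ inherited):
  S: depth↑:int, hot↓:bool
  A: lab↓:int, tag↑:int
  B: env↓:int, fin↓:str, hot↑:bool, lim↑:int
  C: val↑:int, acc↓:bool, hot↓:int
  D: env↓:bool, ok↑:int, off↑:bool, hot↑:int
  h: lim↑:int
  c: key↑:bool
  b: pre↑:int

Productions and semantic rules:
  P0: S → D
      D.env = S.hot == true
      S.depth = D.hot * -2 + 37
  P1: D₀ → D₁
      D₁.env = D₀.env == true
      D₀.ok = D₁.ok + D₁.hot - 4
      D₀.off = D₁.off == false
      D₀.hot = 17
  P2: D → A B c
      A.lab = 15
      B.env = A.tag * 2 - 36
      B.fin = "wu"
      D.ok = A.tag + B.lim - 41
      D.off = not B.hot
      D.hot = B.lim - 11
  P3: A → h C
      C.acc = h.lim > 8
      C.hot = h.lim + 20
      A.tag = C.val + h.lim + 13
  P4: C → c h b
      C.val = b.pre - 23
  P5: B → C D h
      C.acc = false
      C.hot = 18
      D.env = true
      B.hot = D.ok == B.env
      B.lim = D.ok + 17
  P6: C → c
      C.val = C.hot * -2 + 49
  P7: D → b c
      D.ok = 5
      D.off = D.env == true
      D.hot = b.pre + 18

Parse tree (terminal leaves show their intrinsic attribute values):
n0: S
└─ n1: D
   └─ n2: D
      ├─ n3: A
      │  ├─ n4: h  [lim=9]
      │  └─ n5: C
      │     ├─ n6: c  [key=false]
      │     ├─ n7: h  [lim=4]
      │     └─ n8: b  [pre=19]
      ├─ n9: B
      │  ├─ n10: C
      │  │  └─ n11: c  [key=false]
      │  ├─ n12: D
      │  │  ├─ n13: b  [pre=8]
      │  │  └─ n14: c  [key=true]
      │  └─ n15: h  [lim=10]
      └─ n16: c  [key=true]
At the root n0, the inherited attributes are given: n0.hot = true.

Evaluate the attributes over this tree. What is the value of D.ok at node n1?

1. n0.hot = true  [given at root]
2. n1.env = true  [S.hot == true]
3. n2.env = true  [D₀.env == true]
4. n3.lab = 15  [15]
5. n4.lim = 9  [terminal]
6. n5.acc = true  [h.lim > 8]
7. n5.hot = 29  [h.lim + 20]
8. n6.key = false  [terminal]
9. n7.lim = 4  [terminal]
10. n8.pre = 19  [terminal]
11. n5.val = -4  [b.pre - 23]
12. n3.tag = 18  [C.val + h.lim + 13]
13. n9.env = 0  [A.tag * 2 - 36]
14. n9.fin = "wu"  ["wu"]
15. n10.acc = false  [false]
16. n10.hot = 18  [18]
17. n11.key = false  [terminal]
18. n10.val = 13  [C.hot * -2 + 49]
19. n12.env = true  [true]
20. n13.pre = 8  [terminal]
21. n14.key = true  [terminal]
22. n12.ok = 5  [5]
23. n12.off = true  [D.env == true]
24. n12.hot = 26  [b.pre + 18]
25. n15.lim = 10  [terminal]
26. n9.hot = false  [D.ok == B.env]
27. n9.lim = 22  [D.ok + 17]
28. n16.key = true  [terminal]
29. n2.ok = -1  [A.tag + B.lim - 41]
30. n2.off = true  [not B.hot]
31. n2.hot = 11  [B.lim - 11]
32. n1.ok = 6  [D₁.ok + D₁.hot - 4]
33. n1.off = false  [D₁.off == false]
34. n1.hot = 17  [17]
35. n0.depth = 3  [D.hot * -2 + 37]

6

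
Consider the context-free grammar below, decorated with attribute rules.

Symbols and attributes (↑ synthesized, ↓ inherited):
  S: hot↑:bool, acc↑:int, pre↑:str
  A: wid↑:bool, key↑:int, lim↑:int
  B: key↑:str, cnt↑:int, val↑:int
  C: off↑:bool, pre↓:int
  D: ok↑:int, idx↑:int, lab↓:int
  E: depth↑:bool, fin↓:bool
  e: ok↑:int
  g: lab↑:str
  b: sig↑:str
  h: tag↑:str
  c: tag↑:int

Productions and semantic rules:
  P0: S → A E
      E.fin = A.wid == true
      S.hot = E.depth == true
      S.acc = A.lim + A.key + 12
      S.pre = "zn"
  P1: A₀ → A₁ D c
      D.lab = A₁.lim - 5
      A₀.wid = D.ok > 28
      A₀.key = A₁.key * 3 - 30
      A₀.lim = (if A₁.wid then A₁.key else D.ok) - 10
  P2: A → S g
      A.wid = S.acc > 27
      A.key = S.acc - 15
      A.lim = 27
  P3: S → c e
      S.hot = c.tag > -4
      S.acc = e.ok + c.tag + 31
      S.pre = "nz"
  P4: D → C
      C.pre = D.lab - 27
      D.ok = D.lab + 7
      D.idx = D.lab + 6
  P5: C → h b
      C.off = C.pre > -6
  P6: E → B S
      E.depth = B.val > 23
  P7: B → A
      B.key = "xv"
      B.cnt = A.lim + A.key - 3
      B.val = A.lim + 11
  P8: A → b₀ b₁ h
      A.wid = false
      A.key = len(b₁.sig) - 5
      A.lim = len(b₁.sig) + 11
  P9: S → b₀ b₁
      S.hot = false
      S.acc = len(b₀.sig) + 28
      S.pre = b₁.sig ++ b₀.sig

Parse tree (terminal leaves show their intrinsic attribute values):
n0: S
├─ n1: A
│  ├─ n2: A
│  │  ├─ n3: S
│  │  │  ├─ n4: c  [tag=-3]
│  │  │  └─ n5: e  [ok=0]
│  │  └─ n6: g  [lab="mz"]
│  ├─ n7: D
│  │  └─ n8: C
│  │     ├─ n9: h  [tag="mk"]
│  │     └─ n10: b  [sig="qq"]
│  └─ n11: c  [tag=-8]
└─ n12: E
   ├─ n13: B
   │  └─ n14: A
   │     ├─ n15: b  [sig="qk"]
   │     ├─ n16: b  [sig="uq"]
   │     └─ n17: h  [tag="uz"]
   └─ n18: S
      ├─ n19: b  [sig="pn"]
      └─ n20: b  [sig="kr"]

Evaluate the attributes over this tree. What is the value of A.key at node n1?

9

1. n4.tag = -3  [terminal]
2. n5.ok = 0  [terminal]
3. n3.hot = true  [c.tag > -4]
4. n3.acc = 28  [e.ok + c.tag + 31]
5. n3.pre = "nz"  ["nz"]
6. n6.lab = "mz"  [terminal]
7. n2.wid = true  [S.acc > 27]
8. n2.key = 13  [S.acc - 15]
9. n2.lim = 27  [27]
10. n7.lab = 22  [A₁.lim - 5]
11. n8.pre = -5  [D.lab - 27]
12. n9.tag = "mk"  [terminal]
13. n10.sig = "qq"  [terminal]
14. n8.off = true  [C.pre > -6]
15. n7.ok = 29  [D.lab + 7]
16. n7.idx = 28  [D.lab + 6]
17. n11.tag = -8  [terminal]
18. n1.wid = true  [D.ok > 28]
19. n1.key = 9  [A₁.key * 3 - 30]
20. n1.lim = 3  [(if A₁.wid then A₁.key else D.ok) - 10]
21. n12.fin = true  [A.wid == true]
22. n15.sig = "qk"  [terminal]
23. n16.sig = "uq"  [terminal]
24. n17.tag = "uz"  [terminal]
25. n14.wid = false  [false]
26. n14.key = -3  [len(b₁.sig) - 5]
27. n14.lim = 13  [len(b₁.sig) + 11]
28. n13.key = "xv"  ["xv"]
29. n13.cnt = 7  [A.lim + A.key - 3]
30. n13.val = 24  [A.lim + 11]
31. n19.sig = "pn"  [terminal]
32. n20.sig = "kr"  [terminal]
33. n18.hot = false  [false]
34. n18.acc = 30  [len(b₀.sig) + 28]
35. n18.pre = "krpn"  [b₁.sig ++ b₀.sig]
36. n12.depth = true  [B.val > 23]
37. n0.hot = true  [E.depth == true]
38. n0.acc = 24  [A.lim + A.key + 12]
39. n0.pre = "zn"  ["zn"]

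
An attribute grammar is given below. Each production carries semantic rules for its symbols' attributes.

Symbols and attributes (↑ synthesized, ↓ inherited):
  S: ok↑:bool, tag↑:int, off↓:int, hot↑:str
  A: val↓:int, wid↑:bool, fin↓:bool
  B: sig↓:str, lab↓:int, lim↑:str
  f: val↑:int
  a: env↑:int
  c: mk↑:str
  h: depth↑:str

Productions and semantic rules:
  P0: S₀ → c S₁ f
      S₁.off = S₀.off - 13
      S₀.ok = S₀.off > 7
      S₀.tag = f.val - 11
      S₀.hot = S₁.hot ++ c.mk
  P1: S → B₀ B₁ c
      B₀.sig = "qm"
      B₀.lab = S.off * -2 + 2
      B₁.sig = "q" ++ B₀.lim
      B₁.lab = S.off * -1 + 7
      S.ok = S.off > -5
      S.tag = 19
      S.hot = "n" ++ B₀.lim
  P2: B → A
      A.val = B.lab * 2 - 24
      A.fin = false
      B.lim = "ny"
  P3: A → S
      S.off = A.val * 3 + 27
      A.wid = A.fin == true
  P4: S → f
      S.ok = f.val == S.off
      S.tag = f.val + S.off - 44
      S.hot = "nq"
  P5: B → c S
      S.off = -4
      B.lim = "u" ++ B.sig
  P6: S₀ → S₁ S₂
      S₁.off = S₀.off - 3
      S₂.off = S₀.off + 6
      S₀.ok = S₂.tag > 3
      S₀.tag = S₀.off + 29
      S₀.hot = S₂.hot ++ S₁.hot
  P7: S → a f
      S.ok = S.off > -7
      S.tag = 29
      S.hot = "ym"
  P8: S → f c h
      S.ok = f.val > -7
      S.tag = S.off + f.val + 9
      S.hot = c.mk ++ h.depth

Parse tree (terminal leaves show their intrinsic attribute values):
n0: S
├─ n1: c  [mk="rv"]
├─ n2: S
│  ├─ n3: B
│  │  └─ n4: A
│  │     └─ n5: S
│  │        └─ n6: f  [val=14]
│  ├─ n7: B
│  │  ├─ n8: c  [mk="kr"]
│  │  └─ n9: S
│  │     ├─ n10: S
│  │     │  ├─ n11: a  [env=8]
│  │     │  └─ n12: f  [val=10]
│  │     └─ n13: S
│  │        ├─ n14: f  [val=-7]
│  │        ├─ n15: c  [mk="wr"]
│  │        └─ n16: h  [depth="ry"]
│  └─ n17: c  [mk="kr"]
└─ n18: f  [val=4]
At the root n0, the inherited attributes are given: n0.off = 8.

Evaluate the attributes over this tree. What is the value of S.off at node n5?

27

1. n0.off = 8  [given at root]
2. n1.mk = "rv"  [terminal]
3. n2.off = -5  [S₀.off - 13]
4. n3.sig = "qm"  ["qm"]
5. n3.lab = 12  [S.off * -2 + 2]
6. n4.val = 0  [B.lab * 2 - 24]
7. n4.fin = false  [false]
8. n5.off = 27  [A.val * 3 + 27]
9. n6.val = 14  [terminal]
10. n5.ok = false  [f.val == S.off]
11. n5.tag = -3  [f.val + S.off - 44]
12. n5.hot = "nq"  ["nq"]
13. n4.wid = false  [A.fin == true]
14. n3.lim = "ny"  ["ny"]
15. n7.sig = "qny"  ["q" ++ B₀.lim]
16. n7.lab = 12  [S.off * -1 + 7]
17. n8.mk = "kr"  [terminal]
18. n9.off = -4  [-4]
19. n10.off = -7  [S₀.off - 3]
20. n11.env = 8  [terminal]
21. n12.val = 10  [terminal]
22. n10.ok = false  [S.off > -7]
23. n10.tag = 29  [29]
24. n10.hot = "ym"  ["ym"]
25. n13.off = 2  [S₀.off + 6]
26. n14.val = -7  [terminal]
27. n15.mk = "wr"  [terminal]
28. n16.depth = "ry"  [terminal]
29. n13.ok = false  [f.val > -7]
30. n13.tag = 4  [S.off + f.val + 9]
31. n13.hot = "wrry"  [c.mk ++ h.depth]
32. n9.ok = true  [S₂.tag > 3]
33. n9.tag = 25  [S₀.off + 29]
34. n9.hot = "wrryym"  [S₂.hot ++ S₁.hot]
35. n7.lim = "uqny"  ["u" ++ B.sig]
36. n17.mk = "kr"  [terminal]
37. n2.ok = false  [S.off > -5]
38. n2.tag = 19  [19]
39. n2.hot = "nny"  ["n" ++ B₀.lim]
40. n18.val = 4  [terminal]
41. n0.ok = true  [S₀.off > 7]
42. n0.tag = -7  [f.val - 11]
43. n0.hot = "nnyrv"  [S₁.hot ++ c.mk]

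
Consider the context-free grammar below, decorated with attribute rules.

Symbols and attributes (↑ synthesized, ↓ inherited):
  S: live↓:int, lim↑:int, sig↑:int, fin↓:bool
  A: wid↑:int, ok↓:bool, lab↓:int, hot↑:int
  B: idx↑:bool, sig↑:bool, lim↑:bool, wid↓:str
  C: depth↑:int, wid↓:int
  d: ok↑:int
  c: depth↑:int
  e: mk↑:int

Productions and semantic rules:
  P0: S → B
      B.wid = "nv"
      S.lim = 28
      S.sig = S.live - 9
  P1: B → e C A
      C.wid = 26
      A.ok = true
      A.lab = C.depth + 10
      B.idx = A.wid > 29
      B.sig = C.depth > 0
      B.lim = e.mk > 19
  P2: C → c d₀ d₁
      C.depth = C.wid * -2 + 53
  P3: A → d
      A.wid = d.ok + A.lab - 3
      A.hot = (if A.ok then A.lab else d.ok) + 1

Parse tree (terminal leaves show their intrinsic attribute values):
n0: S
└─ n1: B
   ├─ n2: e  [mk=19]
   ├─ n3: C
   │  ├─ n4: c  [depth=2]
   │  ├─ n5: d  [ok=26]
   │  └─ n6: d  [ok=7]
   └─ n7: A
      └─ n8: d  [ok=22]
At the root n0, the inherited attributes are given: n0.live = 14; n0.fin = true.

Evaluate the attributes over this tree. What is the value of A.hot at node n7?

1. n0.live = 14  [given at root]
2. n0.fin = true  [given at root]
3. n1.wid = "nv"  ["nv"]
4. n2.mk = 19  [terminal]
5. n3.wid = 26  [26]
6. n4.depth = 2  [terminal]
7. n5.ok = 26  [terminal]
8. n6.ok = 7  [terminal]
9. n3.depth = 1  [C.wid * -2 + 53]
10. n7.ok = true  [true]
11. n7.lab = 11  [C.depth + 10]
12. n8.ok = 22  [terminal]
13. n7.wid = 30  [d.ok + A.lab - 3]
14. n7.hot = 12  [(if A.ok then A.lab else d.ok) + 1]
15. n1.idx = true  [A.wid > 29]
16. n1.sig = true  [C.depth > 0]
17. n1.lim = false  [e.mk > 19]
18. n0.lim = 28  [28]
19. n0.sig = 5  [S.live - 9]

12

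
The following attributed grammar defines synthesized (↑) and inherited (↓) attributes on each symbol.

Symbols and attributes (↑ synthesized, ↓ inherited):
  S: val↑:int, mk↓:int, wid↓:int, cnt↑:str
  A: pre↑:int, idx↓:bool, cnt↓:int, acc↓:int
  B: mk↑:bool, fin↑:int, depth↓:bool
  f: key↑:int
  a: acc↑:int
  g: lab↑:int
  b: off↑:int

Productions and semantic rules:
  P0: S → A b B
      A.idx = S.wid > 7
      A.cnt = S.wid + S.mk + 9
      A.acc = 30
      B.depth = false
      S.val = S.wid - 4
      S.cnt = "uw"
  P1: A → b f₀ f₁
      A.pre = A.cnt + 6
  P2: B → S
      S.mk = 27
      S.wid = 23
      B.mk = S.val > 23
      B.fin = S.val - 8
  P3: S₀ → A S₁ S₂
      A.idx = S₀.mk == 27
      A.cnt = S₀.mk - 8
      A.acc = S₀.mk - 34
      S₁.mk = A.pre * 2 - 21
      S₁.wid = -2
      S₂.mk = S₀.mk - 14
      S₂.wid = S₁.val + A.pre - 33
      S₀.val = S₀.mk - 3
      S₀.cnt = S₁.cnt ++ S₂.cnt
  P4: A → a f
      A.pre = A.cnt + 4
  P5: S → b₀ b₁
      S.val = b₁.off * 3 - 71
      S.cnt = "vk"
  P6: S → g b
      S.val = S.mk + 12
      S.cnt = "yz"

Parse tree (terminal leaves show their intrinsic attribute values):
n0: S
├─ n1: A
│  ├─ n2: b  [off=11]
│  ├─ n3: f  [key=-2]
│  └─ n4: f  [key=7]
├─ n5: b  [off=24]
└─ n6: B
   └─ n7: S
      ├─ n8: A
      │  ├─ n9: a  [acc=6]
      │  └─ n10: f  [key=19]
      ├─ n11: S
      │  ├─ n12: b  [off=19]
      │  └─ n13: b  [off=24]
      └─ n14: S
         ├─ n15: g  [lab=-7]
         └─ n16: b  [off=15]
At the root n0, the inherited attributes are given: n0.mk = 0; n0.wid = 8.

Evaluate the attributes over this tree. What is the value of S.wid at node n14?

-9

1. n0.mk = 0  [given at root]
2. n0.wid = 8  [given at root]
3. n1.idx = true  [S.wid > 7]
4. n1.cnt = 17  [S.wid + S.mk + 9]
5. n1.acc = 30  [30]
6. n2.off = 11  [terminal]
7. n3.key = -2  [terminal]
8. n4.key = 7  [terminal]
9. n1.pre = 23  [A.cnt + 6]
10. n5.off = 24  [terminal]
11. n6.depth = false  [false]
12. n7.mk = 27  [27]
13. n7.wid = 23  [23]
14. n8.idx = true  [S₀.mk == 27]
15. n8.cnt = 19  [S₀.mk - 8]
16. n8.acc = -7  [S₀.mk - 34]
17. n9.acc = 6  [terminal]
18. n10.key = 19  [terminal]
19. n8.pre = 23  [A.cnt + 4]
20. n11.mk = 25  [A.pre * 2 - 21]
21. n11.wid = -2  [-2]
22. n12.off = 19  [terminal]
23. n13.off = 24  [terminal]
24. n11.val = 1  [b₁.off * 3 - 71]
25. n11.cnt = "vk"  ["vk"]
26. n14.mk = 13  [S₀.mk - 14]
27. n14.wid = -9  [S₁.val + A.pre - 33]
28. n15.lab = -7  [terminal]
29. n16.off = 15  [terminal]
30. n14.val = 25  [S.mk + 12]
31. n14.cnt = "yz"  ["yz"]
32. n7.val = 24  [S₀.mk - 3]
33. n7.cnt = "vkyz"  [S₁.cnt ++ S₂.cnt]
34. n6.mk = true  [S.val > 23]
35. n6.fin = 16  [S.val - 8]
36. n0.val = 4  [S.wid - 4]
37. n0.cnt = "uw"  ["uw"]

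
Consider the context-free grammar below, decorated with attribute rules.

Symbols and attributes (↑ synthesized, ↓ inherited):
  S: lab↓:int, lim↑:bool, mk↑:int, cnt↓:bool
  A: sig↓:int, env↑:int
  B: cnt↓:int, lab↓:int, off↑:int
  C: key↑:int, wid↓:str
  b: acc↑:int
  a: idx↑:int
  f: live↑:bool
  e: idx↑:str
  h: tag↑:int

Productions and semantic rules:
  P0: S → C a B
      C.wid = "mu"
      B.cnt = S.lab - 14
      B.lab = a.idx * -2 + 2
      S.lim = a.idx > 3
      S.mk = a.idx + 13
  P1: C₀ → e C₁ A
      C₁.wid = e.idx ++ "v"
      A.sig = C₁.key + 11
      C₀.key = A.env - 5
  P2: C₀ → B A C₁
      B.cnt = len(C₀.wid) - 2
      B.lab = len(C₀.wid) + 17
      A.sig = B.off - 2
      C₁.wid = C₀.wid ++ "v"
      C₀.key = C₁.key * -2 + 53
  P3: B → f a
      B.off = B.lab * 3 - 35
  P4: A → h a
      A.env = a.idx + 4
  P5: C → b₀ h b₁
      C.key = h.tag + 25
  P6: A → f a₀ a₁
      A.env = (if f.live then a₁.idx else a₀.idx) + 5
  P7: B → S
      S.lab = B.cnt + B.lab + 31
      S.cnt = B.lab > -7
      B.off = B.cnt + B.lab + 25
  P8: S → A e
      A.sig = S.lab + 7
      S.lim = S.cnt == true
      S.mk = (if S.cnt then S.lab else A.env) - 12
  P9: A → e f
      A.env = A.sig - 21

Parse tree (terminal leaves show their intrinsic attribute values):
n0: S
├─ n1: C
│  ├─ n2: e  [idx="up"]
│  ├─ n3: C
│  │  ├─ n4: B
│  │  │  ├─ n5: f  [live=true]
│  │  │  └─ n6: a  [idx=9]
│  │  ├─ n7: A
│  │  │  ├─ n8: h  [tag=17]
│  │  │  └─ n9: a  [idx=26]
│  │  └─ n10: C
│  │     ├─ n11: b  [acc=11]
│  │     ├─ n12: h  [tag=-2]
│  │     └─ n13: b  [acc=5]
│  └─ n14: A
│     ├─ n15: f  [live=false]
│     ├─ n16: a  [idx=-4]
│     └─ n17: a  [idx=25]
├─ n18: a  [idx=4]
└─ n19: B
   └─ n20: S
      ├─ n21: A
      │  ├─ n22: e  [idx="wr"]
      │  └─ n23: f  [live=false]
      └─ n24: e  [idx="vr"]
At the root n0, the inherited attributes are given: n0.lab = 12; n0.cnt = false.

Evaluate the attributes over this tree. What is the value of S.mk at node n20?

1. n0.lab = 12  [given at root]
2. n0.cnt = false  [given at root]
3. n1.wid = "mu"  ["mu"]
4. n2.idx = "up"  [terminal]
5. n3.wid = "upv"  [e.idx ++ "v"]
6. n4.cnt = 1  [len(C₀.wid) - 2]
7. n4.lab = 20  [len(C₀.wid) + 17]
8. n5.live = true  [terminal]
9. n6.idx = 9  [terminal]
10. n4.off = 25  [B.lab * 3 - 35]
11. n7.sig = 23  [B.off - 2]
12. n8.tag = 17  [terminal]
13. n9.idx = 26  [terminal]
14. n7.env = 30  [a.idx + 4]
15. n10.wid = "upvv"  [C₀.wid ++ "v"]
16. n11.acc = 11  [terminal]
17. n12.tag = -2  [terminal]
18. n13.acc = 5  [terminal]
19. n10.key = 23  [h.tag + 25]
20. n3.key = 7  [C₁.key * -2 + 53]
21. n14.sig = 18  [C₁.key + 11]
22. n15.live = false  [terminal]
23. n16.idx = -4  [terminal]
24. n17.idx = 25  [terminal]
25. n14.env = 1  [(if f.live then a₁.idx else a₀.idx) + 5]
26. n1.key = -4  [A.env - 5]
27. n18.idx = 4  [terminal]
28. n19.cnt = -2  [S.lab - 14]
29. n19.lab = -6  [a.idx * -2 + 2]
30. n20.lab = 23  [B.cnt + B.lab + 31]
31. n20.cnt = true  [B.lab > -7]
32. n21.sig = 30  [S.lab + 7]
33. n22.idx = "wr"  [terminal]
34. n23.live = false  [terminal]
35. n21.env = 9  [A.sig - 21]
36. n24.idx = "vr"  [terminal]
37. n20.lim = true  [S.cnt == true]
38. n20.mk = 11  [(if S.cnt then S.lab else A.env) - 12]
39. n19.off = 17  [B.cnt + B.lab + 25]
40. n0.lim = true  [a.idx > 3]
41. n0.mk = 17  [a.idx + 13]

11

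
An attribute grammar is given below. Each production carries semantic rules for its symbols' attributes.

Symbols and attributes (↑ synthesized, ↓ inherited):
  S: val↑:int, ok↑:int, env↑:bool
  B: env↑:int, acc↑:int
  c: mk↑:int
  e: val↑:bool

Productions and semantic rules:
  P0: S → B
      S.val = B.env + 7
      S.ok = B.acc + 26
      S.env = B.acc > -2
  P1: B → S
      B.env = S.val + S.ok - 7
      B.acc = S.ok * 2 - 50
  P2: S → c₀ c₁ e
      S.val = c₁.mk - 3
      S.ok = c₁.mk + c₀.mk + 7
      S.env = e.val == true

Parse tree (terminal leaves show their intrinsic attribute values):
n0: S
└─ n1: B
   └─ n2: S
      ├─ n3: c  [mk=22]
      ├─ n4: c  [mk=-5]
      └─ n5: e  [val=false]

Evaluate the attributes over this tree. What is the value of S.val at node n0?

16

1. n3.mk = 22  [terminal]
2. n4.mk = -5  [terminal]
3. n5.val = false  [terminal]
4. n2.val = -8  [c₁.mk - 3]
5. n2.ok = 24  [c₁.mk + c₀.mk + 7]
6. n2.env = false  [e.val == true]
7. n1.env = 9  [S.val + S.ok - 7]
8. n1.acc = -2  [S.ok * 2 - 50]
9. n0.val = 16  [B.env + 7]
10. n0.ok = 24  [B.acc + 26]
11. n0.env = false  [B.acc > -2]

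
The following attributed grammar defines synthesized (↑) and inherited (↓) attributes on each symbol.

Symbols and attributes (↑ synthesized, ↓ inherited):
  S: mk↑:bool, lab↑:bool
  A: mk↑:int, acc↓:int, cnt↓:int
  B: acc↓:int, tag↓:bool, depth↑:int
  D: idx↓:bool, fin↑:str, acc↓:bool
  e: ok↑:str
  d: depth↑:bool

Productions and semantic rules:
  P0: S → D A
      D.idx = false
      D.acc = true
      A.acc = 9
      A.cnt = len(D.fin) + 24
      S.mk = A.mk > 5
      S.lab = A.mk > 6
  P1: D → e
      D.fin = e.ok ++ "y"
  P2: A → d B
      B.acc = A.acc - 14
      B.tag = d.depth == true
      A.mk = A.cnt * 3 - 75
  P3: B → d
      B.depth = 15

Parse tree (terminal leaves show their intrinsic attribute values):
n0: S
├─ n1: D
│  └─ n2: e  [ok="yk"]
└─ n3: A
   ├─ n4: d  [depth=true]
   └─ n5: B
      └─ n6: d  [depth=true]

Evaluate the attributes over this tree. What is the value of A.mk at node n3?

1. n1.idx = false  [false]
2. n1.acc = true  [true]
3. n2.ok = "yk"  [terminal]
4. n1.fin = "yky"  [e.ok ++ "y"]
5. n3.acc = 9  [9]
6. n3.cnt = 27  [len(D.fin) + 24]
7. n4.depth = true  [terminal]
8. n5.acc = -5  [A.acc - 14]
9. n5.tag = true  [d.depth == true]
10. n6.depth = true  [terminal]
11. n5.depth = 15  [15]
12. n3.mk = 6  [A.cnt * 3 - 75]
13. n0.mk = true  [A.mk > 5]
14. n0.lab = false  [A.mk > 6]

6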